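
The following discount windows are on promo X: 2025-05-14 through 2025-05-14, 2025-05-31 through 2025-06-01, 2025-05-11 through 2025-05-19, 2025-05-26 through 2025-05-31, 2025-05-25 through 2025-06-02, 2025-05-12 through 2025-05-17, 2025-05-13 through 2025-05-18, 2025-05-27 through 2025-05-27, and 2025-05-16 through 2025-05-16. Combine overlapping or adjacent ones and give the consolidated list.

2025-05-11 through 2025-05-19, 2025-05-25 through 2025-06-02

Sort by start: 2025-05-11 through 2025-05-19, 2025-05-12 through 2025-05-17, 2025-05-13 through 2025-05-18, 2025-05-14 through 2025-05-14, 2025-05-16 through 2025-05-16, 2025-05-25 through 2025-06-02, 2025-05-26 through 2025-05-31, 2025-05-27 through 2025-05-27, 2025-05-31 through 2025-06-01.
2025-05-12 through 2025-05-17 overlaps/touches 2025-05-11 through 2025-05-19 → extend to 2025-05-11 through 2025-05-19.
2025-05-13 through 2025-05-18 overlaps/touches 2025-05-11 through 2025-05-19 → extend to 2025-05-11 through 2025-05-19.
2025-05-14 through 2025-05-14 overlaps/touches 2025-05-11 through 2025-05-19 → extend to 2025-05-11 through 2025-05-19.
2025-05-16 through 2025-05-16 overlaps/touches 2025-05-11 through 2025-05-19 → extend to 2025-05-11 through 2025-05-19.
2025-05-25 through 2025-06-02 is disjoint → start new block.
2025-05-26 through 2025-05-31 overlaps/touches 2025-05-25 through 2025-06-02 → extend to 2025-05-25 through 2025-06-02.
2025-05-27 through 2025-05-27 overlaps/touches 2025-05-25 through 2025-06-02 → extend to 2025-05-25 through 2025-06-02.
2025-05-31 through 2025-06-01 overlaps/touches 2025-05-25 through 2025-06-02 → extend to 2025-05-25 through 2025-06-02.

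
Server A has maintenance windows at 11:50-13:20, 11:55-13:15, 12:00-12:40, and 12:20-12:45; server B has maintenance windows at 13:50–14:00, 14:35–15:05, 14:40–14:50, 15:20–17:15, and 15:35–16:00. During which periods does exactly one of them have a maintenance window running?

A, merged: 11:50-13:20.
B, merged: 13:50-14:00, 14:35-15:05, 15:20-17:15.
A but not B: 11:50-13:20.
B but not A: 13:50-14:00, 14:35-15:05, 15:20-17:15.
Combining gives A △ B.

11:50-13:20, 13:50-14:00, 14:35-15:05, 15:20-17:15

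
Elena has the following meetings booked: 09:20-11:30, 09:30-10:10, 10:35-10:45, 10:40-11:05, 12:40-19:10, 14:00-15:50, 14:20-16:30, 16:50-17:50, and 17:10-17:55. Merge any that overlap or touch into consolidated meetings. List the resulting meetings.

09:20–11:30, 12:40–19:10

09:30–10:10 overlaps/touches 09:20–11:30 → extend to 09:20–11:30.
10:35–10:45 overlaps/touches 09:20–11:30 → extend to 09:20–11:30.
10:40–11:05 overlaps/touches 09:20–11:30 → extend to 09:20–11:30.
12:40–19:10 is disjoint → start new block.
14:00–15:50 overlaps/touches 12:40–19:10 → extend to 12:40–19:10.
14:20–16:30 overlaps/touches 12:40–19:10 → extend to 12:40–19:10.
16:50–17:50 overlaps/touches 12:40–19:10 → extend to 12:40–19:10.
17:10–17:55 overlaps/touches 12:40–19:10 → extend to 12:40–19:10.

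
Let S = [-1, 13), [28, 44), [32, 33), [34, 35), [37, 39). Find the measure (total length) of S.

Merged: [-1, 13), [28, 44).
Lengths: 14 + 16 = 30.

30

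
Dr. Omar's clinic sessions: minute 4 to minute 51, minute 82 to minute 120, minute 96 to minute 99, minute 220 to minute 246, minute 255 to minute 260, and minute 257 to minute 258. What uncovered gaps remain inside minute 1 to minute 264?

minute 1 to minute 4, minute 51 to minute 82, minute 120 to minute 220, minute 246 to minute 255, minute 260 to minute 264

Covered (merged): minute 4 to minute 51, minute 82 to minute 120, minute 220 to minute 246, minute 255 to minute 260.
Complement within minute 1 to minute 264: minute 1 to minute 4, minute 51 to minute 82, minute 120 to minute 220, minute 246 to minute 255, minute 260 to minute 264.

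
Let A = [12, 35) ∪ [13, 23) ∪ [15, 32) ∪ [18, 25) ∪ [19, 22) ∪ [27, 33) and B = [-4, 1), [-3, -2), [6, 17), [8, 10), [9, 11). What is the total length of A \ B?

18

First set merges to [12, 35).
Second set merges to [-4, 1), [6, 17).
A \ B = [17, 35).
Total: 18.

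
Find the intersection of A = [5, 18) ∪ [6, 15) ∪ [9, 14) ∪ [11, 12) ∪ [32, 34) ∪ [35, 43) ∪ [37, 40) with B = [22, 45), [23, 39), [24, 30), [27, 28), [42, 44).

[32, 34) ∪ [35, 43)

A, merged: [5, 18), [32, 34), [35, 43).
B, merged: [22, 45).
[5, 18) meets no B interval.
[32, 34) ∩ B → [32, 34).
[35, 43) ∩ B → [35, 43).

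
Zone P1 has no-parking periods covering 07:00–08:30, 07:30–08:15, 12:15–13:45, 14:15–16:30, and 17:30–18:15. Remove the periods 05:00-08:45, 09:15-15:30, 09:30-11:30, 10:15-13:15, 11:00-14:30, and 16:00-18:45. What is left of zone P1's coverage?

Merge the first list: 07:00-08:30, 12:15-13:45, 14:15-16:30, 17:30-18:15.
Merge the second list: 05:00-08:45, 09:15-15:30, 16:00-18:45.
07:00-08:30 lies entirely inside B → drops out.
12:15-13:45 lies entirely inside B → drops out.
14:15-16:30 with B removed leaves 15:30-16:00.
17:30-18:15 lies entirely inside B → drops out.

15:30-16:00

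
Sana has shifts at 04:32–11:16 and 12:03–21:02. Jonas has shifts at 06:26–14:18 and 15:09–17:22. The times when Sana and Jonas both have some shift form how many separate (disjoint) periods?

A ∩ B = 06:26–11:16, 12:03–14:18, 15:09–17:22.
That is 3 disjoint pieces.

3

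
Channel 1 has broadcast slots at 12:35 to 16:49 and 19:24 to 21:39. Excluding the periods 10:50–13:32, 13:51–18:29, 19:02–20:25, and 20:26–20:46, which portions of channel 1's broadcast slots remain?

12:35–16:49 \ B = 13:32–13:51.
19:24–21:39 \ B = 20:25–20:26, 20:46–21:39.

13:32–13:51, 20:25–20:26, 20:46–21:39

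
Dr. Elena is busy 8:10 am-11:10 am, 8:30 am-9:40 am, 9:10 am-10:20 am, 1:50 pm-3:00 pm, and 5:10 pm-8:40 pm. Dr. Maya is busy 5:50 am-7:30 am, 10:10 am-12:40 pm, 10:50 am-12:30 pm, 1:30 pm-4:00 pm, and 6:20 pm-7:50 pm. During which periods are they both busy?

10:10 am-11:10 am, 1:50 pm-3:00 pm, 6:20 pm-7:50 pm

A, merged: 8:10 am-11:10 am, 1:50 pm-3:00 pm, 5:10 pm-8:40 pm.
B, merged: 5:50 am-7:30 am, 10:10 am-12:40 pm, 1:30 pm-4:00 pm, 6:20 pm-7:50 pm.
8:10 am-11:10 am meets the second set on 10:10 am-11:10 am.
1:50 pm-3:00 pm meets the second set on 1:50 pm-3:00 pm.
5:10 pm-8:40 pm meets the second set on 6:20 pm-7:50 pm.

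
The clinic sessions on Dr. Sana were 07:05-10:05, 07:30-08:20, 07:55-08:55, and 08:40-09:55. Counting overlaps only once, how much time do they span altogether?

Merged: 07:05–10:05.
Length: 3 h.

3 h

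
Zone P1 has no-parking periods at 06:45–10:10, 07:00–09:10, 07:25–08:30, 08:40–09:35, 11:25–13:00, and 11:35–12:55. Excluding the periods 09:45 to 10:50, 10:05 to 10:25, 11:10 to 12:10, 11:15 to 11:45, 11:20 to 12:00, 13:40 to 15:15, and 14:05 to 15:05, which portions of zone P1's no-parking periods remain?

06:45–09:45, 12:10–13:00

A, merged: 06:45–10:10, 11:25–13:00.
B, merged: 09:45–10:50, 11:10–12:10, 13:40–15:15.
06:45–10:10 minus B → 06:45–09:45.
11:25–13:00 minus B → 12:10–13:00.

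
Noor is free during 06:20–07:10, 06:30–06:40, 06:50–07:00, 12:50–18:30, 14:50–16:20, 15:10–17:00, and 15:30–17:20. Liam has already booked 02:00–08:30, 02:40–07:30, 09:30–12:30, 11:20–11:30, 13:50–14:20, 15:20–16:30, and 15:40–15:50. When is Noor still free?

A, merged: 06:20-07:10, 12:50-18:30.
B, merged: 02:00-08:30, 09:30-12:30, 13:50-14:20, 15:20-16:30.
06:20-07:10: entirely removed.
12:50-18:30 \ B = 12:50-13:50, 14:20-15:20, 16:30-18:30.

12:50-13:50, 14:20-15:20, 16:30-18:30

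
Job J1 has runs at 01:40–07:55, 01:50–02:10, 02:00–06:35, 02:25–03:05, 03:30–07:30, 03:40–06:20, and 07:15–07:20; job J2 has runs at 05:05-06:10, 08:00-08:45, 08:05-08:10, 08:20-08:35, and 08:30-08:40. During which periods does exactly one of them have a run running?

A, merged: 01:40-07:55.
B, merged: 05:05-06:10, 08:00-08:45.
Only in the first: 01:40-05:05, 06:10-07:55.
Only in the second: 08:00-08:45.
Together these are the periods covered by exactly one.

01:40-05:05, 06:10-07:55, 08:00-08:45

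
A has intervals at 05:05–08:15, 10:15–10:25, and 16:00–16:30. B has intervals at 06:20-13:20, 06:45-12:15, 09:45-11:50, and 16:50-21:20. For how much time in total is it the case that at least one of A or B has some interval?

13 h 15 min

B, merged: 06:20-13:20, 16:50-21:20.
A ∪ B = 05:05-13:20, 16:00-16:30, 16:50-21:20.
Total: 8 h 15 min + 30 min + 4 h 30 min = 13 h 15 min.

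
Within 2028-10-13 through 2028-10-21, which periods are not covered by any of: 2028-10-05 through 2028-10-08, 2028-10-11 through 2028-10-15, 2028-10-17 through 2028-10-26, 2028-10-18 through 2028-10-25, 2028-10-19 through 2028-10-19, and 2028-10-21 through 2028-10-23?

2028-10-16 through 2028-10-16

Covered (merged): 2028-10-05 through 2028-10-08, 2028-10-11 through 2028-10-15, 2028-10-17 through 2028-10-26.
Gaps within 2028-10-13 through 2028-10-21: 2028-10-16 through 2028-10-16.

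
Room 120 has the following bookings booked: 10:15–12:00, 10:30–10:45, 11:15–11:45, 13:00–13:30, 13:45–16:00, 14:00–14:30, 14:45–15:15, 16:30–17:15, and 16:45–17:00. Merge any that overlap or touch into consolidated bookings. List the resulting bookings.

10:30-10:45 overlaps/touches 10:15-12:00 → extend to 10:15-12:00.
11:15-11:45 overlaps/touches 10:15-12:00 → extend to 10:15-12:00.
13:00-13:30 is disjoint → start new block.
13:45-16:00 is disjoint → start new block.
14:00-14:30 overlaps/touches 13:45-16:00 → extend to 13:45-16:00.
14:45-15:15 overlaps/touches 13:45-16:00 → extend to 13:45-16:00.
16:30-17:15 is disjoint → start new block.
16:45-17:00 overlaps/touches 16:30-17:15 → extend to 16:30-17:15.

10:15-12:00, 13:00-13:30, 13:45-16:00, 16:30-17:15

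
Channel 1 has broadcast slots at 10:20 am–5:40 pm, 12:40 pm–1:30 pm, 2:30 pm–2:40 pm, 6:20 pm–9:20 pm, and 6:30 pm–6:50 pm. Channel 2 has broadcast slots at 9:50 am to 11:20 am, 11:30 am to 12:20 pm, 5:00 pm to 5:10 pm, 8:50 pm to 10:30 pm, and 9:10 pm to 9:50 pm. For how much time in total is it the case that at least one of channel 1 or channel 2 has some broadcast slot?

First set merges to 10:20 am–5:40 pm, 6:20 pm–9:20 pm.
Second set merges to 9:50 am–11:20 am, 11:30 am–12:20 pm, 5:00 pm–5:10 pm, 8:50 pm–10:30 pm.
A ∪ B = 9:50 am–5:40 pm, 6:20 pm–10:30 pm.
Total: 7 h 50 min + 4 h 10 min = 12 h.

12 h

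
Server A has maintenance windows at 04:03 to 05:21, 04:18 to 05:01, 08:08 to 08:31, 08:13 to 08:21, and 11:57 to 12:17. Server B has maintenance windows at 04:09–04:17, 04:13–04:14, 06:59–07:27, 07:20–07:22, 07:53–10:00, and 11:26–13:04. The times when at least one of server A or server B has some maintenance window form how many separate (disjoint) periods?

4

First set merges to 04:03–05:21, 08:08–08:31, 11:57–12:17.
Second set merges to 04:09–04:17, 06:59–07:27, 07:53–10:00, 11:26–13:04.
A ∪ B = 04:03–05:21, 06:59–07:27, 07:53–10:00, 11:26–13:04.
That is 4 disjoint pieces.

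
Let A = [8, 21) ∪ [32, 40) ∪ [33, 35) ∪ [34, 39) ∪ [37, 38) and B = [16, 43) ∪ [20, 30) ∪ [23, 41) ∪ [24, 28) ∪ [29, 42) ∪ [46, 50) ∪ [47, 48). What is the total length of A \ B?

First set merges to [8, 21), [32, 40).
Second set merges to [16, 43), [46, 50).
A \ B = [8, 16).
Total: 8.

8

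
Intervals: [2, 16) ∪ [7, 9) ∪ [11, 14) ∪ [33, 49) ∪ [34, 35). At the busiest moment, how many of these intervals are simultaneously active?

Sweep endpoints in order; track running count of active intervals.
Peak of 2 reached at 7.

2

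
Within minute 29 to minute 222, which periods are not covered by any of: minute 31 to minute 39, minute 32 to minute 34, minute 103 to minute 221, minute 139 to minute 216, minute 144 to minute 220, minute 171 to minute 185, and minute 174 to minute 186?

Covered (merged): minute 31 to minute 39, minute 103 to minute 221.
Uncovered inside minute 29 to minute 222: minute 29 to minute 31, minute 39 to minute 103, minute 221 to minute 222.

minute 29 to minute 31, minute 39 to minute 103, minute 221 to minute 222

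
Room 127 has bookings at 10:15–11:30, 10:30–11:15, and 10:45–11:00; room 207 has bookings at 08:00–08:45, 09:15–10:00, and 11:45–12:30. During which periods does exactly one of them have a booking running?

08:00–08:45, 09:15–10:00, 10:15–11:30, 11:45–12:30

A, merged: 10:15–11:30.
Only in the first: 10:15–11:30.
Only in the second: 08:00–08:45, 09:15–10:00, 11:45–12:30.
Together these are the periods covered by exactly one.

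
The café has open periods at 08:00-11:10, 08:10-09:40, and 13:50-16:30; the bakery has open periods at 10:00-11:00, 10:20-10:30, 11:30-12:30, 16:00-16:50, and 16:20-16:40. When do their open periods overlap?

First set merges to 08:00–11:10, 13:50–16:30.
Second set merges to 10:00–11:00, 11:30–12:30, 16:00–16:50.
08:00–11:10 meets the second set on 10:00–11:00.
13:50–16:30 meets the second set on 16:00–16:30.

10:00–11:00, 16:00–16:30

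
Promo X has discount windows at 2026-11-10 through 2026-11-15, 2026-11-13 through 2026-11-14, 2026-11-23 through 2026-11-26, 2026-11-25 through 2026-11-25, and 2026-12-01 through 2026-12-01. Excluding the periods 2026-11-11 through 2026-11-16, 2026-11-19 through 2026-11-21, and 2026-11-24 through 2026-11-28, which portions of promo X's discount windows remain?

2026-11-10 through 2026-11-10, 2026-11-23 through 2026-11-23, 2026-12-01 through 2026-12-01

Merge the first list: 2026-11-10 through 2026-11-15, 2026-11-23 through 2026-11-26, 2026-12-01 through 2026-12-01.
2026-11-10 through 2026-11-15 with B removed leaves 2026-11-10 through 2026-11-10.
2026-11-23 through 2026-11-26 with B removed leaves 2026-11-23 through 2026-11-23.
2026-12-01 through 2026-12-01 is untouched.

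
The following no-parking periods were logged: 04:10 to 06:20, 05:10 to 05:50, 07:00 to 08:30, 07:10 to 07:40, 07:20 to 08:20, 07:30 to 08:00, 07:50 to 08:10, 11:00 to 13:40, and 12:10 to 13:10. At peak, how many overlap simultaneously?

4

Walk the sorted start/end points keeping a running depth.
The depth first hits 4 at 07:30.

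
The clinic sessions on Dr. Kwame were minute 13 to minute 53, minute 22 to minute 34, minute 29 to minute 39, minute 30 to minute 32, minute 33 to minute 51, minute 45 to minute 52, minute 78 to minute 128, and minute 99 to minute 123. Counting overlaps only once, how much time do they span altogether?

90 minutes

Merged: minute 13 to minute 53, minute 78 to minute 128.
Lengths: 40 minutes + 50 minutes = 90 minutes.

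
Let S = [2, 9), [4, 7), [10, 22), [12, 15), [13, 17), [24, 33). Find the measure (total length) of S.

Merged: [2, 9), [10, 22), [24, 33).
Lengths: 7 + 12 + 9 = 28.

28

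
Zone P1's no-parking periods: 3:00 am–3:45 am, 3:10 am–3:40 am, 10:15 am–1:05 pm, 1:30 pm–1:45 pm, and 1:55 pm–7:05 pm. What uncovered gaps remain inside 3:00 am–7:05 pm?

The merged coverage is 3:00 am–3:45 am, 10:15 am–1:05 pm, 1:30 pm–1:45 pm, 1:55 pm–7:05 pm.
Complement within 3:00 am–7:05 pm: 3:45 am–10:15 am, 1:05 pm–1:30 pm, 1:45 pm–1:55 pm.

3:45 am–10:15 am, 1:05 pm–1:30 pm, 1:45 pm–1:55 pm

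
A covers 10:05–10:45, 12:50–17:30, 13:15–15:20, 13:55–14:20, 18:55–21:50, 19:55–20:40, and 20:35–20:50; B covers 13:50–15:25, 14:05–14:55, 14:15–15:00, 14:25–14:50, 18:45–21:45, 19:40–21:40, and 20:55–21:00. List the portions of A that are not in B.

10:05-10:45, 12:50-13:50, 15:25-17:30, 21:45-21:50

Merge the first list: 10:05-10:45, 12:50-17:30, 18:55-21:50.
Merge the second list: 13:50-15:25, 18:45-21:45.
10:05-10:45: nothing removed.
12:50-17:30 \ B = 12:50-13:50, 15:25-17:30.
18:55-21:50 \ B = 21:45-21:50.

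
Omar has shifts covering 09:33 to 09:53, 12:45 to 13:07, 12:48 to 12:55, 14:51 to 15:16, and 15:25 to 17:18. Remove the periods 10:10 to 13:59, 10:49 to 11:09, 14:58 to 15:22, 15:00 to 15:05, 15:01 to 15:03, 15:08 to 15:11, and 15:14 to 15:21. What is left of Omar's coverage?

09:33–09:53, 14:51–14:58, 15:25–17:18

First set merges to 09:33–09:53, 12:45–13:07, 14:51–15:16, 15:25–17:18.
Second set merges to 10:10–13:59, 14:58–15:22.
09:33–09:53 is untouched.
12:45–13:07 lies entirely inside B → drops out.
14:51–15:16 with B removed leaves 14:51–14:58.
15:25–17:18 is untouched.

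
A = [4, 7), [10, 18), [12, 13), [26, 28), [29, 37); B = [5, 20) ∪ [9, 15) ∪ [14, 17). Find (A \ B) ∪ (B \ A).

[4, 5) ∪ [7, 10) ∪ [18, 20) ∪ [26, 28) ∪ [29, 37)

First set merges to [4, 7), [10, 18), [26, 28), [29, 37).
Second set merges to [5, 20).
Only in the first: [4, 5), [26, 28), [29, 37).
Only in the second: [7, 10), [18, 20).
Together these are the periods covered by exactly one.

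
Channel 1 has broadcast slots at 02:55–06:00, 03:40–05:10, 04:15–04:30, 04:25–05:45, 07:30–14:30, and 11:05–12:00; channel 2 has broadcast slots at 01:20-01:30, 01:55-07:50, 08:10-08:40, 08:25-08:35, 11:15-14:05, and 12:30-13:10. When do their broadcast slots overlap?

A, merged: 02:55–06:00, 07:30–14:30.
B, merged: 01:20–01:30, 01:55–07:50, 08:10–08:40, 11:15–14:05.
02:55–06:00 overlaps B on 02:55–06:00.
07:30–14:30 overlaps B on 07:30–07:50, 08:10–08:40, 11:15–14:05.

02:55–06:00, 07:30–07:50, 08:10–08:40, 11:15–14:05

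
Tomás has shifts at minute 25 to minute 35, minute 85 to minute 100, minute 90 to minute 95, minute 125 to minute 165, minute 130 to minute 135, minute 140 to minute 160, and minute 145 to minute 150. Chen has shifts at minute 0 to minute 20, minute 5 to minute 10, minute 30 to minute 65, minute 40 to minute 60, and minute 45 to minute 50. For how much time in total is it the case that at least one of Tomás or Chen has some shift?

115 minutes

First set merges to minute 25 to minute 35, minute 85 to minute 100, minute 125 to minute 165.
Second set merges to minute 0 to minute 20, minute 30 to minute 65.
A ∪ B = minute 0 to minute 20, minute 25 to minute 65, minute 85 to minute 100, minute 125 to minute 165.
Total: 20 minutes + 40 minutes + 15 minutes + 40 minutes = 115 minutes.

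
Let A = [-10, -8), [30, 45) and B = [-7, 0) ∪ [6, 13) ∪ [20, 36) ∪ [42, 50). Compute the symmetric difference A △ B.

Only in the first: [-10, -8), [36, 42).
Only in the second: [-7, 0), [6, 13), [20, 30), [45, 50).
Together these are the periods covered by exactly one.

[-10, -8) ∪ [-7, 0) ∪ [6, 13) ∪ [20, 30) ∪ [36, 42) ∪ [45, 50)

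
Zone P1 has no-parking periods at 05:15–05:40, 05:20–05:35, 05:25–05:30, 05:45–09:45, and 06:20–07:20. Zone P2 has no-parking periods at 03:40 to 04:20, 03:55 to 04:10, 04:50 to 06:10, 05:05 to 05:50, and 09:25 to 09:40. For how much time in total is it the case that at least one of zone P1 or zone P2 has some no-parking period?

First set merges to 05:15–05:40, 05:45–09:45.
Second set merges to 03:40–04:20, 04:50–06:10, 09:25–09:40.
A ∪ B = 03:40–04:20, 04:50–09:45.
Total: 40 min + 4 h 55 min = 5 h 35 min.

5 h 35 min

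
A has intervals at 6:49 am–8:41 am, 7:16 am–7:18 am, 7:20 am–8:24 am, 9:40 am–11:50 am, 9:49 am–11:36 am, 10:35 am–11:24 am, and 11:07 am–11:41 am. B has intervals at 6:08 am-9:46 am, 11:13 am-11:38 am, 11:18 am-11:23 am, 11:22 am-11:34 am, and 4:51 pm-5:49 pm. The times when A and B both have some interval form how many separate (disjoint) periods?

First set merges to 6:49 am-8:41 am, 9:40 am-11:50 am.
Second set merges to 6:08 am-9:46 am, 11:13 am-11:38 am, 4:51 pm-5:49 pm.
A ∩ B = 6:49 am-8:41 am, 9:40 am-9:46 am, 11:13 am-11:38 am.
That is 3 disjoint pieces.

3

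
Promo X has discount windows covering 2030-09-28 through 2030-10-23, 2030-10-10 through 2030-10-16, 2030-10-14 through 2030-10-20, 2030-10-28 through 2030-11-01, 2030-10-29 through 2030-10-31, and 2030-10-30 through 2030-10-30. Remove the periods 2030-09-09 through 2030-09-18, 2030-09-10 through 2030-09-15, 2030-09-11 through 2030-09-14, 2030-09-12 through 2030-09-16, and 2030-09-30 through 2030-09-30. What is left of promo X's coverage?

A, merged: 2030-09-28 through 2030-10-23, 2030-10-28 through 2030-11-01.
B, merged: 2030-09-09 through 2030-09-18, 2030-09-30 through 2030-09-30.
2030-09-28 through 2030-10-23 \ B = 2030-09-28 through 2030-09-29, 2030-10-01 through 2030-10-23.
2030-10-28 through 2030-11-01: nothing removed.

2030-09-28 through 2030-09-29, 2030-10-01 through 2030-10-23, 2030-10-28 through 2030-11-01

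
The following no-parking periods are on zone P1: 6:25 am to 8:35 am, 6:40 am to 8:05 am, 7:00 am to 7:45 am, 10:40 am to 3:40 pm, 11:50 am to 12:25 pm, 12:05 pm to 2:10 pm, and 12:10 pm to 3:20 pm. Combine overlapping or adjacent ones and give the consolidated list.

6:25 am–8:35 am, 10:40 am–3:40 pm

6:40 am–8:05 am overlaps/touches 6:25 am–8:35 am → extend to 6:25 am–8:35 am.
7:00 am–7:45 am overlaps/touches 6:25 am–8:35 am → extend to 6:25 am–8:35 am.
10:40 am–3:40 pm is disjoint → start new block.
11:50 am–12:25 pm overlaps/touches 10:40 am–3:40 pm → extend to 10:40 am–3:40 pm.
12:05 pm–2:10 pm overlaps/touches 10:40 am–3:40 pm → extend to 10:40 am–3:40 pm.
12:10 pm–3:20 pm overlaps/touches 10:40 am–3:40 pm → extend to 10:40 am–3:40 pm.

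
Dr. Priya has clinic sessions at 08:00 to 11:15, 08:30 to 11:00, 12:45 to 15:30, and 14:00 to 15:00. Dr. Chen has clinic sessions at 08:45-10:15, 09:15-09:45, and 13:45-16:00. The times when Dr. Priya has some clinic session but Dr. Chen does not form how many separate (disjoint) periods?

A, merged: 08:00–11:15, 12:45–15:30.
B, merged: 08:45–10:15, 13:45–16:00.
A \ B = 08:00–08:45, 10:15–11:15, 12:45–13:45.
That is 3 disjoint pieces.

3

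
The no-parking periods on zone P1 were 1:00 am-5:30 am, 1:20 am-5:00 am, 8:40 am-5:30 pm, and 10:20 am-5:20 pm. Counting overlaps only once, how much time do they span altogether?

Merged: 1:00 am-5:30 am, 8:40 am-5:30 pm.
Lengths: 4 h 30 min + 8 h 50 min = 13 h 20 min.

13 h 20 min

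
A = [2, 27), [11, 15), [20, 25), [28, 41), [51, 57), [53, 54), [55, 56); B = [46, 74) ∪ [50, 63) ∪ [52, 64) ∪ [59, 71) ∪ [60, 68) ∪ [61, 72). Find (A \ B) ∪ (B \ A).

[2, 27) ∪ [28, 41) ∪ [46, 51) ∪ [57, 74)

Merge the first list: [2, 27), [28, 41), [51, 57).
Merge the second list: [46, 74).
A \ B = [2, 27), [28, 41).
B \ A = [46, 51), [57, 74).
Union of the two gives the symmetric difference.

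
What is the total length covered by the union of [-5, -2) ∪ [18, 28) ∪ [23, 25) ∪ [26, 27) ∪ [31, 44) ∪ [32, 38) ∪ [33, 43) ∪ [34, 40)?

26

Merged: [-5, -2), [18, 28), [31, 44).
Lengths: 3 + 10 + 13 = 26.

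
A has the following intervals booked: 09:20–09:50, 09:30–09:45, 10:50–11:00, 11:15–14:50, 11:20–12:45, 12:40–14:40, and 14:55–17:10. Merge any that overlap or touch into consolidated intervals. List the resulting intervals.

09:20-09:50, 10:50-11:00, 11:15-14:50, 14:55-17:10

09:30-09:45 overlaps/touches 09:20-09:50 → extend to 09:20-09:50.
10:50-11:00 is disjoint → start new block.
11:15-14:50 is disjoint → start new block.
11:20-12:45 overlaps/touches 11:15-14:50 → extend to 11:15-14:50.
12:40-14:40 overlaps/touches 11:15-14:50 → extend to 11:15-14:50.
14:55-17:10 is disjoint → start new block.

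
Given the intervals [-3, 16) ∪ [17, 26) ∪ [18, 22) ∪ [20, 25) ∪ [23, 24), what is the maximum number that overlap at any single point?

Walk the sorted start/end points keeping a running depth.
The depth first hits 3 at 20.

3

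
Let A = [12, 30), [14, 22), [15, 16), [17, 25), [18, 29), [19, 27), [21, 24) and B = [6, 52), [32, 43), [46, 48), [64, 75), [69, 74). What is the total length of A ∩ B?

18

First set merges to [12, 30).
Second set merges to [6, 52), [64, 75).
A ∩ B = [12, 30).
Total: 18.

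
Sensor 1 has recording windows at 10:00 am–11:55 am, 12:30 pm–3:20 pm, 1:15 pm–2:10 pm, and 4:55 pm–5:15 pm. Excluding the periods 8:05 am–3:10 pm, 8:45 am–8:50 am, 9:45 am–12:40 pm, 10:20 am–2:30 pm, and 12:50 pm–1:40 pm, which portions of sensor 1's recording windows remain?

3:10 pm-3:20 pm, 4:55 pm-5:15 pm

Merge the first list: 10:00 am-11:55 am, 12:30 pm-3:20 pm, 4:55 pm-5:15 pm.
Merge the second list: 8:05 am-3:10 pm.
10:00 am-11:55 am: fully covered by B → removed.
12:30 pm-3:20 pm minus B → 3:10 pm-3:20 pm.
4:55 pm-5:15 pm: no B overlap → unchanged.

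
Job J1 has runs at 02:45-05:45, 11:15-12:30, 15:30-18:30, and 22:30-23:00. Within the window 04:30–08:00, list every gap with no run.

Covered (merged): 02:45-05:45, 11:15-12:30, 15:30-18:30, 22:30-23:00.
Uncovered inside 04:30-08:00: 05:45-08:00.

05:45-08:00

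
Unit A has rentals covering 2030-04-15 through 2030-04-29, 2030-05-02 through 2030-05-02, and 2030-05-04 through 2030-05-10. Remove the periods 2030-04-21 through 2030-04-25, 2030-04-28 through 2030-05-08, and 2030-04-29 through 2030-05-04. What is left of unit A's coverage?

2030-04-15 through 2030-04-20, 2030-04-26 through 2030-04-27, 2030-05-09 through 2030-05-10

Merge the second list: 2030-04-21 through 2030-04-25, 2030-04-28 through 2030-05-08.
2030-04-15 through 2030-04-29 with B removed leaves 2030-04-15 through 2030-04-20, 2030-04-26 through 2030-04-27.
2030-05-02 through 2030-05-02 lies entirely inside B → drops out.
2030-05-04 through 2030-05-10 with B removed leaves 2030-05-09 through 2030-05-10.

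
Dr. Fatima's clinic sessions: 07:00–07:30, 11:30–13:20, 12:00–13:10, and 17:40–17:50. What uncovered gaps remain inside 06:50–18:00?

Covered (merged): 07:00–07:30, 11:30–13:20, 17:40–17:50.
Gaps within 06:50–18:00: 06:50–07:00, 07:30–11:30, 13:20–17:40, 17:50–18:00.

06:50–07:00, 07:30–11:30, 13:20–17:40, 17:50–18:00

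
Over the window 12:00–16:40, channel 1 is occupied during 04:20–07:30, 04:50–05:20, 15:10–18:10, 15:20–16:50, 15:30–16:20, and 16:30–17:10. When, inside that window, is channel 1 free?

12:00–15:10

The merged coverage is 04:20–07:30, 15:10–18:10.
Uncovered inside 12:00–16:40: 12:00–15:10.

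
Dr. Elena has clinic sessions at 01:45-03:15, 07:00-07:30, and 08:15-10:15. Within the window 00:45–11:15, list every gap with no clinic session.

Covered (merged): 01:45-03:15, 07:00-07:30, 08:15-10:15.
Gaps within 00:45-11:15: 00:45-01:45, 03:15-07:00, 07:30-08:15, 10:15-11:15.

00:45-01:45, 03:15-07:00, 07:30-08:15, 10:15-11:15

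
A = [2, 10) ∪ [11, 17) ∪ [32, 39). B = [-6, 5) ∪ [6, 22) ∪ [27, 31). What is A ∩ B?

[2, 10) overlaps B on [2, 5), [6, 10).
[11, 17) overlaps B on [11, 17).
[32, 39) falls entirely outside B.

[2, 5) ∪ [6, 10) ∪ [11, 17)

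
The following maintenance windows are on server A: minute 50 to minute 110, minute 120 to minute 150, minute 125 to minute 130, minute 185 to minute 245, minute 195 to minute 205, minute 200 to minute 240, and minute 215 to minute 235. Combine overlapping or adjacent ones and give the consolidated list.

minute 50 to minute 110, minute 120 to minute 150, minute 185 to minute 245

minute 120 to minute 150 is disjoint → start new block.
minute 125 to minute 130 overlaps/touches minute 120 to minute 150 → extend to minute 120 to minute 150.
minute 185 to minute 245 is disjoint → start new block.
minute 195 to minute 205 overlaps/touches minute 185 to minute 245 → extend to minute 185 to minute 245.
minute 200 to minute 240 overlaps/touches minute 185 to minute 245 → extend to minute 185 to minute 245.
minute 215 to minute 235 overlaps/touches minute 185 to minute 245 → extend to minute 185 to minute 245.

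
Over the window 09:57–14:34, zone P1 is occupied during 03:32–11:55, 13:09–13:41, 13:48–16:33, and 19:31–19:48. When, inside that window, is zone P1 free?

Covered (merged): 03:32-11:55, 13:09-13:41, 13:48-16:33, 19:31-19:48.
Gaps within 09:57-14:34: 11:55-13:09, 13:41-13:48.

11:55-13:09, 13:41-13:48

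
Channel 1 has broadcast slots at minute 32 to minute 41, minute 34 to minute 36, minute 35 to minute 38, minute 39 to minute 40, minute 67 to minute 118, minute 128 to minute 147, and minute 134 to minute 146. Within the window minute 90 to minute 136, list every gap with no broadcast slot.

After merging, the occupied span is minute 32 to minute 41, minute 67 to minute 118, minute 128 to minute 147.
Complement within minute 90 to minute 136: minute 118 to minute 128.

minute 118 to minute 128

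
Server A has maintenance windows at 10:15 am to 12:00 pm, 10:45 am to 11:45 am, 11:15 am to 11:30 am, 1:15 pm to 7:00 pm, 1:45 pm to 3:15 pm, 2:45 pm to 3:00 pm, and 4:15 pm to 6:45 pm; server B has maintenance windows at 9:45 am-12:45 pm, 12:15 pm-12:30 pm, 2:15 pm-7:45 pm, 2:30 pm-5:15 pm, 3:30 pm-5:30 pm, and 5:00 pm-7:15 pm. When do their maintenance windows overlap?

10:15 am-12:00 pm, 2:15 pm-7:00 pm

First set merges to 10:15 am-12:00 pm, 1:15 pm-7:00 pm.
Second set merges to 9:45 am-12:45 pm, 2:15 pm-7:45 pm.
10:15 am-12:00 pm meets the second set on 10:15 am-12:00 pm.
1:15 pm-7:00 pm meets the second set on 2:15 pm-7:00 pm.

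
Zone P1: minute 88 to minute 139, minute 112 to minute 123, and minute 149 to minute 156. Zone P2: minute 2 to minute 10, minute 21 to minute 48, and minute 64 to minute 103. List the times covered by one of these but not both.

First set merges to minute 88 to minute 139, minute 149 to minute 156.
A but not B: minute 103 to minute 139, minute 149 to minute 156.
B but not A: minute 2 to minute 10, minute 21 to minute 48, minute 64 to minute 88.
Combining gives A △ B.

minute 2 to minute 10, minute 21 to minute 48, minute 64 to minute 88, minute 103 to minute 139, minute 149 to minute 156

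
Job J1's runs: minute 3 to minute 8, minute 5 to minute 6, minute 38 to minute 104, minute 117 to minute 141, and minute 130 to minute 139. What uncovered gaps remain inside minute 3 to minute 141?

The merged coverage is minute 3 to minute 8, minute 38 to minute 104, minute 117 to minute 141.
Gaps within minute 3 to minute 141: minute 8 to minute 38, minute 104 to minute 117.

minute 8 to minute 38, minute 104 to minute 117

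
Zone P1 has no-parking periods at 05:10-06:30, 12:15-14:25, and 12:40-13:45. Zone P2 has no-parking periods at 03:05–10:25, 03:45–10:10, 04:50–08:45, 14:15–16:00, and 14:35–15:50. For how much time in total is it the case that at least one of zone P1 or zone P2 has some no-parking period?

11 h 5 min

A, merged: 05:10–06:30, 12:15–14:25.
B, merged: 03:05–10:25, 14:15–16:00.
A ∪ B = 03:05–10:25, 12:15–16:00.
Total: 7 h 20 min + 3 h 45 min = 11 h 5 min.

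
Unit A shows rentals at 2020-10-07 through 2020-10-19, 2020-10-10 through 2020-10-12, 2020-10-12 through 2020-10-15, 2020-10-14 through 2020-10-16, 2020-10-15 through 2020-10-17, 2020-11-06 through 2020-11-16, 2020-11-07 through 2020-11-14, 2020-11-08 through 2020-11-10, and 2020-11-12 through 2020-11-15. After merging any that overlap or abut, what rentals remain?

2020-10-07 through 2020-10-19, 2020-11-06 through 2020-11-16

2020-10-10 through 2020-10-12 overlaps/touches 2020-10-07 through 2020-10-19 → extend to 2020-10-07 through 2020-10-19.
2020-10-12 through 2020-10-15 overlaps/touches 2020-10-07 through 2020-10-19 → extend to 2020-10-07 through 2020-10-19.
2020-10-14 through 2020-10-16 overlaps/touches 2020-10-07 through 2020-10-19 → extend to 2020-10-07 through 2020-10-19.
2020-10-15 through 2020-10-17 overlaps/touches 2020-10-07 through 2020-10-19 → extend to 2020-10-07 through 2020-10-19.
2020-11-06 through 2020-11-16 is disjoint → start new block.
2020-11-07 through 2020-11-14 overlaps/touches 2020-11-06 through 2020-11-16 → extend to 2020-11-06 through 2020-11-16.
2020-11-08 through 2020-11-10 overlaps/touches 2020-11-06 through 2020-11-16 → extend to 2020-11-06 through 2020-11-16.
2020-11-12 through 2020-11-15 overlaps/touches 2020-11-06 through 2020-11-16 → extend to 2020-11-06 through 2020-11-16.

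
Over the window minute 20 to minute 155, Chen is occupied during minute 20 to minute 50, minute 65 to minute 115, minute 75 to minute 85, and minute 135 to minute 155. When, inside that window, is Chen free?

After merging, the occupied span is minute 20 to minute 50, minute 65 to minute 115, minute 135 to minute 155.
Gaps within minute 20 to minute 155: minute 50 to minute 65, minute 115 to minute 135.

minute 50 to minute 65, minute 115 to minute 135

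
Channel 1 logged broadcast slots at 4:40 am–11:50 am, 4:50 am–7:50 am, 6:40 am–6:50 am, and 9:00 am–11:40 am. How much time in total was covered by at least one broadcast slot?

Merged: 4:40 am–11:50 am.
Length: 7 h 10 min.

7 h 10 min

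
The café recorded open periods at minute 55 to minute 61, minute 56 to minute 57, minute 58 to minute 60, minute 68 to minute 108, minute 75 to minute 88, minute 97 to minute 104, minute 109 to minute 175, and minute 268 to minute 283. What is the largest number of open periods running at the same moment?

Sweep endpoints in order; track running count of active intervals.
Peak of 2 reached at minute 56.

2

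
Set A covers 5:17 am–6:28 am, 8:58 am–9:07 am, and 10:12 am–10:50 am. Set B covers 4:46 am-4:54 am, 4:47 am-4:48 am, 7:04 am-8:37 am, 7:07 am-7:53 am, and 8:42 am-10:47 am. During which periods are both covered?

8:58 am-9:07 am, 10:12 am-10:47 am

B, merged: 4:46 am-4:54 am, 7:04 am-8:37 am, 8:42 am-10:47 am.
5:17 am-6:28 am meets no B interval.
8:58 am-9:07 am ∩ B → 8:58 am-9:07 am.
10:12 am-10:50 am ∩ B → 10:12 am-10:47 am.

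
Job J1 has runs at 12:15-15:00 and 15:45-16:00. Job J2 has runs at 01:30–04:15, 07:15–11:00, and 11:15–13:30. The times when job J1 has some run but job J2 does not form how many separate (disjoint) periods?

2

A \ B = 13:30–15:00, 15:45–16:00.
That is 2 disjoint pieces.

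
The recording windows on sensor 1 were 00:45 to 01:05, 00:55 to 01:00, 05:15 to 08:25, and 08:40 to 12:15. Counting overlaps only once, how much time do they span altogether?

7 h 5 min

Merged: 00:45–01:05, 05:15–08:25, 08:40–12:15.
Lengths: 20 min + 3 h 10 min + 3 h 35 min = 7 h 5 min.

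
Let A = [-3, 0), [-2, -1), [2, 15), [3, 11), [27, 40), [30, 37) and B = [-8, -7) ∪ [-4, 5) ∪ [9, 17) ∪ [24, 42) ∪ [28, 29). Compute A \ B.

Merge the first list: [-3, 0), [2, 15), [27, 40).
Merge the second list: [-8, -7), [-4, 5), [9, 17), [24, 42).
[-3, 0): fully covered by B → removed.
[2, 15) minus B → [5, 9).
[27, 40): fully covered by B → removed.

[5, 9)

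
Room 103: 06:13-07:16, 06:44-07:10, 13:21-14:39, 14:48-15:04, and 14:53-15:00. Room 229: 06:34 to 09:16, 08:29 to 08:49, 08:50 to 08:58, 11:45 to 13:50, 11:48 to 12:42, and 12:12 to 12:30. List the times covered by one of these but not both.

First set merges to 06:13–07:16, 13:21–14:39, 14:48–15:04.
Second set merges to 06:34–09:16, 11:45–13:50.
Only in the first: 06:13–06:34, 13:50–14:39, 14:48–15:04.
Only in the second: 07:16–09:16, 11:45–13:21.
Together these are the periods covered by exactly one.

06:13–06:34, 07:16–09:16, 11:45–13:21, 13:50–14:39, 14:48–15:04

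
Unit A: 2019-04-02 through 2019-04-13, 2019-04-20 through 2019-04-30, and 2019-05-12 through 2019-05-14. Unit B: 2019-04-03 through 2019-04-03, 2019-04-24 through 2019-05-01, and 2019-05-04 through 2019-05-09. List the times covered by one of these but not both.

2019-04-02 through 2019-04-02, 2019-04-04 through 2019-04-13, 2019-04-20 through 2019-04-23, 2019-05-01 through 2019-05-01, 2019-05-04 through 2019-05-09, 2019-05-12 through 2019-05-14

A \ B = 2019-04-02 through 2019-04-02, 2019-04-04 through 2019-04-13, 2019-04-20 through 2019-04-23, 2019-05-12 through 2019-05-14.
B \ A = 2019-05-01 through 2019-05-01, 2019-05-04 through 2019-05-09.
Union of the two gives the symmetric difference.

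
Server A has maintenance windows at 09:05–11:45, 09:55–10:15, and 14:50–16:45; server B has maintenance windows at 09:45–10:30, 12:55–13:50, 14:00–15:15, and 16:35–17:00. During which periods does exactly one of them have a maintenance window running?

09:05–09:45, 10:30–11:45, 12:55–13:50, 14:00–14:50, 15:15–16:35, 16:45–17:00

A, merged: 09:05–11:45, 14:50–16:45.
Only in the first: 09:05–09:45, 10:30–11:45, 15:15–16:35.
Only in the second: 12:55–13:50, 14:00–14:50, 16:45–17:00.
Together these are the periods covered by exactly one.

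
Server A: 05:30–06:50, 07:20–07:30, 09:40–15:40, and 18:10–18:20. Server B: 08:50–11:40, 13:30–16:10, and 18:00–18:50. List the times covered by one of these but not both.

A but not B: 05:30-06:50, 07:20-07:30, 11:40-13:30.
B but not A: 08:50-09:40, 15:40-16:10, 18:00-18:10, 18:20-18:50.
Combining gives A △ B.

05:30-06:50, 07:20-07:30, 08:50-09:40, 11:40-13:30, 15:40-16:10, 18:00-18:10, 18:20-18:50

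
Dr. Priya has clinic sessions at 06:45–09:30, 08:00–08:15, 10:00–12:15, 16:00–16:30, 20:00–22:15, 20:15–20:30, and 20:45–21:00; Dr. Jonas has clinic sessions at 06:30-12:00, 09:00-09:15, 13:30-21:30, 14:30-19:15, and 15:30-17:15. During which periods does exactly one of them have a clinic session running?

A, merged: 06:45–09:30, 10:00–12:15, 16:00–16:30, 20:00–22:15.
B, merged: 06:30–12:00, 13:30–21:30.
A but not B: 12:00–12:15, 21:30–22:15.
B but not A: 06:30–06:45, 09:30–10:00, 13:30–16:00, 16:30–20:00.
Combining gives A △ B.

06:30–06:45, 09:30–10:00, 12:00–12:15, 13:30–16:00, 16:30–20:00, 21:30–22:15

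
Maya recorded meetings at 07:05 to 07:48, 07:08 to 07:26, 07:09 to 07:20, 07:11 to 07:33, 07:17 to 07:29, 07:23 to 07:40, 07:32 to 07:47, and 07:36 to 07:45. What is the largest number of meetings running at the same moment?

5

Sweep endpoints in order; track running count of active intervals.
Peak of 5 reached at 07:17.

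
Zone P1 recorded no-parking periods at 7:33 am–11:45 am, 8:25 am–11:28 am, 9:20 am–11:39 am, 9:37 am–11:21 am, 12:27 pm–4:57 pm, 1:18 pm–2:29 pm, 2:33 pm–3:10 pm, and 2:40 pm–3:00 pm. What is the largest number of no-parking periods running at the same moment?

Walk the sorted start/end points keeping a running depth.
The depth first hits 4 at 9:37 am.

4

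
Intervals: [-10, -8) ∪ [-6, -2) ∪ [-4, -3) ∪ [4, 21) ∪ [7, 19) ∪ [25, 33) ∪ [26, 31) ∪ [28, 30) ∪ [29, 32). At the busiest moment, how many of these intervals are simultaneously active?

Sweep endpoints in order; track running count of active intervals.
Peak of 4 reached at 29.

4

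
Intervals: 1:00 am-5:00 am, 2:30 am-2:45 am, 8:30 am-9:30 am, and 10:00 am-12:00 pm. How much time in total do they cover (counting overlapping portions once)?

7 h

Merged: 1:00 am–5:00 am, 8:30 am–9:30 am, 10:00 am–12:00 pm.
Lengths: 4 h + 1 h + 2 h = 7 h.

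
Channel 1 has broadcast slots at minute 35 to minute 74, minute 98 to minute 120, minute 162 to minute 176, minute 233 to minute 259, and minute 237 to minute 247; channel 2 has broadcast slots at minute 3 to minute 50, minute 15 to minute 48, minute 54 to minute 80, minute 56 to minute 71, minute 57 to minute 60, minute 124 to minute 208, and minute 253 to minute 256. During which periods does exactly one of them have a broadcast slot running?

minute 3 to minute 35, minute 50 to minute 54, minute 74 to minute 80, minute 98 to minute 120, minute 124 to minute 162, minute 176 to minute 208, minute 233 to minute 253, minute 256 to minute 259

First set merges to minute 35 to minute 74, minute 98 to minute 120, minute 162 to minute 176, minute 233 to minute 259.
Second set merges to minute 3 to minute 50, minute 54 to minute 80, minute 124 to minute 208, minute 253 to minute 256.
A \ B = minute 50 to minute 54, minute 98 to minute 120, minute 233 to minute 253, minute 256 to minute 259.
B \ A = minute 3 to minute 35, minute 74 to minute 80, minute 124 to minute 162, minute 176 to minute 208.
Union of the two gives the symmetric difference.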